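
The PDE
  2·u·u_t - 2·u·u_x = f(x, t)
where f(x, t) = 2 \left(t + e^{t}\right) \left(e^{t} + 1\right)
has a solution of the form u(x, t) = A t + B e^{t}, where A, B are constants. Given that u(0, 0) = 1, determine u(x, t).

Substitute the ansatz u = A t + B e^{t} into the left-hand side.
Derivatives of the ansatz:
  u_t = A + B e^{t}
  u_x = 0
Term by term:
  2·u·u_t = 2 A^{2} t + 2 A B t e^{t} + 2 A B e^{t} + 2 B^{2} e^{2 t}
  -2·u·u_x = 0
So the left-hand side equals
  2 A^{2} t + 2 A B t e^{t} + 2 A B e^{t} + 2 B^{2} e^{2 t}
This must equal f(x, t) identically; expanded, f = 2 t e^{t} + 2 t + 2 e^{2 t} + 2 e^{t}.
Matching coefficients of the independent functions:
  [t]:  2 A^{2} = 2
  [t e^{t}, e^{t}]:  2 A B = 2
  [e^{2 t}]:  2 B^{2} = 2
These equations allow (A, B) = (-1, -1) or (1, 1).
Impose the point condition(s):
  u(0, 0) = 1  ⟹  B = 1
Only A = 1, B = 1 satisfies everything.
Hence u(x, t) = t + e^{t}.

Answer: u(x, t) = t + e^{t}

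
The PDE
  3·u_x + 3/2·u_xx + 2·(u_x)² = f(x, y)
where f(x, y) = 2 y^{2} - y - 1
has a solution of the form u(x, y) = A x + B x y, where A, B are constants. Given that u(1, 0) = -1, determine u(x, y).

Substitute the ansatz u = A x + B x y into the left-hand side.
Derivatives of the ansatz:
  u_x = A + B y
  u_xx = 0
Term by term:
  3·u_x = 3 A + 3 B y
  3/2·u_xx = 0
  2·(u_x)² = 2 A^{2} + 4 A B y + 2 B^{2} y^{2}
So the left-hand side equals
  2 A^{2} + 4 A B y + 3 A + 2 B^{2} y^{2} + 3 B y
This must equal f(x, y) = 2 y^{2} - y - 1 identically.
Matching coefficients of the independent functions:
  [constant term]:  2 A^{2} + 3 A = -1
  [y]:  4 A B + 3 B = -1
  [y^{2}]:  2 B^{2} = 2
These equations allow (A, B) = (-1, 1) or (- \frac{1}{2}, -1).
Impose the point condition(s):
  u(1, 0) = -1  ⟹  A = -1
Only A = -1, B = 1 satisfies everything.
Hence u(x, y) = x y - x.

Answer: u(x, y) = x y - x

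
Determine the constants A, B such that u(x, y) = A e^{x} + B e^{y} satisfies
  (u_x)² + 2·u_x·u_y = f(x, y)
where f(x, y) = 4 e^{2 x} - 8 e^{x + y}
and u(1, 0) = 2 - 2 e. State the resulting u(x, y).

Substitute the ansatz u = A e^{x} + B e^{y} into the left-hand side.
Derivatives of the ansatz:
  u_x = A e^{x}
  u_y = B e^{y}
Term by term:
  (u_x)² = A^{2} e^{2 x}
  2·u_x·u_y = 2 A B e^{x} e^{y}
So the left-hand side equals
  A^{2} e^{2 x} + 2 A B e^{x} e^{y}
This must equal f(x, y) identically; expanded, f = 4 e^{2 x} - 8 e^{x} e^{y}.
Matching coefficients of the independent functions:
  [e^{x} e^{y}]:  2 A B = -8
  [e^{2 x}]:  A^{2} = 4
These equations allow (A, B) = (-2, 2) or (2, -2).
Impose the point condition(s):
  u(1, 0) = 2 - 2 e  ⟹  e A + B = 2 - 2 e
Only A = -2, B = 2 satisfies everything.
Hence u(x, y) = - 2 e^{x} + 2 e^{y}.

Answer: u(x, y) = - 2 e^{x} + 2 e^{y}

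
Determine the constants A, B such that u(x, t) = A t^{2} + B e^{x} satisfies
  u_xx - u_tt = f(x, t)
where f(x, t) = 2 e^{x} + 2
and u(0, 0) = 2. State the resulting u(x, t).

Substitute the ansatz u = A t^{2} + B e^{x} into the left-hand side.
Derivatives of the ansatz:
  u_xx = B e^{x}
  u_tt = 2 A
Term by term:
  u_xx = B e^{x}
  -u_tt = - 2 A
So the left-hand side equals
  - 2 A + B e^{x}
This must equal f(x, t) = 2 e^{x} + 2 identically.
Matching coefficients of the independent functions:
  [constant term]:  - 2 A = 2
  [e^{x}]:  B = 2
Solving: A = -1, B = 2.
Check against the point condition:
  u(0, 0) = 2  ⟹  B = 2  ✓
Hence u(x, t) = - t^{2} + 2 e^{x}.

Answer: u(x, t) = - t^{2} + 2 e^{x}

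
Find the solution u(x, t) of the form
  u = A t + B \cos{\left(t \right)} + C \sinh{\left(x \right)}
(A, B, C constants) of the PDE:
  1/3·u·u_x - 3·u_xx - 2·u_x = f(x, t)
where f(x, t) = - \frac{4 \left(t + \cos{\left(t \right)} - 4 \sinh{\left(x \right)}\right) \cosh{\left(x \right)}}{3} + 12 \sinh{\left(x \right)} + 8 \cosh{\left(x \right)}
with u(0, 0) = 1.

Substitute the ansatz u = A t + B \cos{\left(t \right)} + C \sinh{\left(x \right)} into the left-hand side.
Derivatives of the ansatz:
  u_x = C \cosh{\left(x \right)}
  u_xx = C \sinh{\left(x \right)}
Term by term:
  1/3·u·u_x = \frac{A C t \cosh{\left(x \right)}}{3} + \frac{B C \cos{\left(t \right)} \cosh{\left(x \right)}}{3} + \frac{C^{2} \sinh{\left(x \right)} \cosh{\left(x \right)}}{3}
  -3·u_xx = - 3 C \sinh{\left(x \right)}
  -2·u_x = - 2 C \cosh{\left(x \right)}
So the left-hand side equals
  \frac{A C t \cosh{\left(x \right)}}{3} + \frac{B C \cos{\left(t \right)} \cosh{\left(x \right)}}{3} + \frac{C^{2} \sinh{\left(x \right)} \cosh{\left(x \right)}}{3} - 3 C \sinh{\left(x \right)} - 2 C \cosh{\left(x \right)}
This must equal f(x, t) identically; expanded, f = - \frac{4 t \cosh{\left(x \right)}}{3} - \frac{4 \cos{\left(t \right)} \cosh{\left(x \right)}}{3} + \frac{16 \sinh{\left(x \right)} \cosh{\left(x \right)}}{3} + 12 \sinh{\left(x \right)} + 8 \cosh{\left(x \right)}.
Matching coefficients of the independent functions:
  [t \cosh{\left(x \right)}]:  \frac{A C}{3} = - \frac{4}{3}
  [\cos{\left(t \right)} \cosh{\left(x \right)}]:  \frac{B C}{3} = - \frac{4}{3}
  [\sinh{\left(x \right)} \cosh{\left(x \right)}]:  \frac{C^{2}}{3} = \frac{16}{3}
  [\sinh{\left(x \right)}]:  - 3 C = 12
  [\cosh{\left(x \right)}]:  - 2 C = 8
Solving: A = 1, B = 1, C = -4.
Check against the point condition:
  u(0, 0) = 1  ⟹  B = 1  ✓
Hence u(x, t) = t + \cos{\left(t \right)} - 4 \sinh{\left(x \right)}.

Answer: u(x, t) = t + \cos{\left(t \right)} - 4 \sinh{\left(x \right)}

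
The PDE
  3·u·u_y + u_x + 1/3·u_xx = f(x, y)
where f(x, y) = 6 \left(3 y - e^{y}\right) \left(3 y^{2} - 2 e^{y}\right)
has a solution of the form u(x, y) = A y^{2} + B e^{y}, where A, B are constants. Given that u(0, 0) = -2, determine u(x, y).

Answer: u(x, y) = 3 y^{2} - 2 e^{y}

Derivation:
Substitute the ansatz u = A y^{2} + B e^{y} into the left-hand side.
Derivatives of the ansatz:
  u_y = 2 A y + B e^{y}
  u_x = 0
  u_xx = 0
Term by term:
  3·u·u_y = 6 A^{2} y^{3} + 3 A B y^{2} e^{y} + 6 A B y e^{y} + 3 B^{2} e^{2 y}
  u_x = 0
  1/3·u_xx = 0
So the left-hand side equals
  6 A^{2} y^{3} + 3 A B y^{2} e^{y} + 6 A B y e^{y} + 3 B^{2} e^{2 y}
This must equal f(x, y) identically; expanded, f = 54 y^{3} - 18 y^{2} e^{y} - 36 y e^{y} + 12 e^{2 y}.
Matching coefficients of the independent functions:
  [y^{3}]:  6 A^{2} = 54
  [y e^{y}]:  6 A B = -36
  [y^{2} e^{y}]:  3 A B = -18
  [e^{2 y}]:  3 B^{2} = 12
These equations allow (A, B) = (-3, 2) or (3, -2).
Impose the point condition(s):
  u(0, 0) = -2  ⟹  B = -2
Only A = 3, B = -2 satisfies everything.
Hence u(x, y) = 3 y^{2} - 2 e^{y}.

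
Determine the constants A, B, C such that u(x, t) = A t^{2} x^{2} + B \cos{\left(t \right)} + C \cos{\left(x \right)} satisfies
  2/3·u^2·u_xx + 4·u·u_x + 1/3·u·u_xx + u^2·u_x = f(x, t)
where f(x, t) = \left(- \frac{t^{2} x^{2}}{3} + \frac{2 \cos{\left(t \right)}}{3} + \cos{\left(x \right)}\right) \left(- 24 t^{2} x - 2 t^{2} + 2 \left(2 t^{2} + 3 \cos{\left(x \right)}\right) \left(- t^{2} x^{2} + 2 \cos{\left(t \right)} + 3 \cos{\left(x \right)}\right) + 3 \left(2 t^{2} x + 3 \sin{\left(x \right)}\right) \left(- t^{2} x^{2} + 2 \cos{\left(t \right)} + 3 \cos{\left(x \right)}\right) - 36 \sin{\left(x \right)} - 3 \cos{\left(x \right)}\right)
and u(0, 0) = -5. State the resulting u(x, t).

Answer: u(x, t) = t^{2} x^{2} - 2 \cos{\left(t \right)} - 3 \cos{\left(x \right)}

Derivation:
Substitute the ansatz u = A t^{2} x^{2} + B \cos{\left(t \right)} + C \cos{\left(x \right)} into the left-hand side.
Derivatives of the ansatz:
  u_xx = 2 A t^{2} - C \cos{\left(x \right)}
  u_x = 2 A t^{2} x - C \sin{\left(x \right)}
Term by term:
  2/3·u^2·u_xx = \frac{4 A^{3} t^{6} x^{4}}{3} + \frac{8 A^{2} B t^{4} x^{2} \cos{\left(t \right)}}{3} - \frac{2 A^{2} C t^{4} x^{4} \cos{\left(x \right)}}{3} + \frac{8 A^{2} C t^{4} x^{2} \cos{\left(x \right)}}{3} + \frac{4 A B^{2} t^{2} \cos^{2}{\left(t \right)}}{3} - \frac{4 A B C t^{2} x^{2} \cos{\left(t \right)} \cos{\left(x \right)}}{3} + \frac{8 A B C t^{2} \cos{\left(t \right)} \cos{\left(x \right)}}{3} - \frac{4 A C^{2} t^{2} x^{2} \cos^{2}{\left(x \right)}}{3} + \frac{4 A C^{2} t^{2} \cos^{2}{\left(x \right)}}{3} - \frac{2 B^{2} C \cos^{2}{\left(t \right)} \cos{\left(x \right)}}{3} - \frac{4 B C^{2} \cos{\left(t \right)} \cos^{2}{\left(x \right)}}{3} - \frac{2 C^{3} \cos^{3}{\left(x \right)}}{3}
  4·u·u_x = 8 A^{2} t^{4} x^{3} + 8 A B t^{2} x \cos{\left(t \right)} - 4 A C t^{2} x^{2} \sin{\left(x \right)} + 8 A C t^{2} x \cos{\left(x \right)} - 4 B C \sin{\left(x \right)} \cos{\left(t \right)} - 4 C^{2} \sin{\left(x \right)} \cos{\left(x \right)}
  1/3·u·u_xx = \frac{2 A^{2} t^{4} x^{2}}{3} + \frac{2 A B t^{2} \cos{\left(t \right)}}{3} - \frac{A C t^{2} x^{2} \cos{\left(x \right)}}{3} + \frac{2 A C t^{2} \cos{\left(x \right)}}{3} - \frac{B C \cos{\left(t \right)} \cos{\left(x \right)}}{3} - \frac{C^{2} \cos^{2}{\left(x \right)}}{3}
  u^2·u_x = 2 A^{3} t^{6} x^{5} + 4 A^{2} B t^{4} x^{3} \cos{\left(t \right)} - A^{2} C t^{4} x^{4} \sin{\left(x \right)} + 4 A^{2} C t^{4} x^{3} \cos{\left(x \right)} + 2 A B^{2} t^{2} x \cos^{2}{\left(t \right)} - 2 A B C t^{2} x^{2} \sin{\left(x \right)} \cos{\left(t \right)} + 4 A B C t^{2} x \cos{\left(t \right)} \cos{\left(x \right)} - 2 A C^{2} t^{2} x^{2} \sin{\left(x \right)} \cos{\left(x \right)} + 2 A C^{2} t^{2} x \cos^{2}{\left(x \right)} - B^{2} C \sin{\left(x \right)} \cos^{2}{\left(t \right)} - 2 B C^{2} \sin{\left(x \right)} \cos{\left(t \right)} \cos{\left(x \right)} - C^{3} \sin{\left(x \right)} \cos^{2}{\left(x \right)}
Sum these and collect like terms in the independent variables.
This must equal f(x, t) identically; expanded, f = 2 t^{6} x^{5} + \frac{4 t^{6} x^{4}}{3} + 3 t^{4} x^{4} \sin{\left(x \right)} + 2 t^{4} x^{4} \cos{\left(x \right)} - 8 t^{4} x^{3} \cos{\left(t \right)} - 12 t^{4} x^{3} \cos{\left(x \right)} + 8 t^{4} x^{3} - \frac{16 t^{4} x^{2} \cos{\left(t \right)}}{3} - 8 t^{4} x^{2} \cos{\left(x \right)} + \frac{2 t^{4} x^{2}}{3} - 12 t^{2} x^{2} \sin{\left(x \right)} \cos{\left(t \right)} - 18 t^{2} x^{2} \sin{\left(x \right)} \cos{\left(x \right)} + 12 t^{2} x^{2} \sin{\left(x \right)} - 8 t^{2} x^{2} \cos{\left(t \right)} \cos{\left(x \right)} - 12 t^{2} x^{2} \cos^{2}{\left(x \right)} + t^{2} x^{2} \cos{\left(x \right)} + 8 t^{2} x \cos^{2}{\left(t \right)} + 24 t^{2} x \cos{\left(t \right)} \cos{\left(x \right)} - 16 t^{2} x \cos{\left(t \right)} + 18 t^{2} x \cos^{2}{\left(x \right)} - 24 t^{2} x \cos{\left(x \right)} + \frac{16 t^{2} \cos^{2}{\left(t \right)}}{3} + 16 t^{2} \cos{\left(t \right)} \cos{\left(x \right)} - \frac{4 t^{2} \cos{\left(t \right)}}{3} + 12 t^{2} \cos^{2}{\left(x \right)} - 2 t^{2} \cos{\left(x \right)} + 12 \sin{\left(x \right)} \cos^{2}{\left(t \right)} + 36 \sin{\left(x \right)} \cos{\left(t \right)} \cos{\left(x \right)} - 24 \sin{\left(x \right)} \cos{\left(t \right)} + 27 \sin{\left(x \right)} \cos^{2}{\left(x \right)} - 36 \sin{\left(x \right)} \cos{\left(x \right)} + 8 \cos^{2}{\left(t \right)} \cos{\left(x \right)} + 24 \cos{\left(t \right)} \cos^{2}{\left(x \right)} - 2 \cos{\left(t \right)} \cos{\left(x \right)} + 18 \cos^{3}{\left(x \right)} - 3 \cos^{2}{\left(x \right)}.
Matching coefficients of the independent functions:
(each divided by its leading coefficient; functions giving the same equation are listed together)
  [t^{2} \cos{\left(t \right)}, t^{2} x \cos{\left(t \right)}]:  A B + 2 = 0
  [t^{2} \cos^{2}{\left(t \right)}, t^{2} x \cos^{2}{\left(t \right)}]:  A B^{2} - 4 = 0
  [t^{2} \cos{\left(x \right)}, t^{2} x \cos{\left(x \right)}, t^{2} x^{2} \sin{\left(x \right)}, …]:  A C + 3 = 0
  [t^{2} \cos^{2}{\left(x \right)}, t^{2} x \cos^{2}{\left(x \right)}, t^{2} x^{2} \cos^{2}{\left(x \right)}, …]:  A C^{2} - 9 = 0
  [t^{4} x^{2}, t^{4} x^{3}]:  A^{2} - 1 = 0
  [t^{6} x^{4}, t^{6} x^{5}]:  A^{3} - 1 = 0
  [\sin{\left(x \right)} \cos{\left(t \right)}, \cos{\left(t \right)} \cos{\left(x \right)}]:  B C - 6 = 0
  [\sin{\left(x \right)} \cos^{2}{\left(t \right)}]:  - B^{2} C - 12 = 0
  [\sin{\left(x \right)} \cos{\left(x \right)}, \cos^{2}{\left(x \right)}]:  C^{2} - 9 = 0
  [\sin{\left(x \right)} \cos^{2}{\left(x \right)}, \cos^{3}{\left(x \right)}]:  C^{3} + 27 = 0
  [\cos{\left(t \right)} \cos^{2}{\left(x \right)}, \sin{\left(x \right)} \cos{\left(t \right)} \cos{\left(x \right)}]:  B C^{2} + 18 = 0
  [\cos^{2}{\left(t \right)} \cos{\left(x \right)}]:  B^{2} C + 12 = 0
  [t^{2} \cos{\left(t \right)} \cos{\left(x \right)}, t^{2} x \cos{\left(t \right)} \cos{\left(x \right)}, t^{2} x^{2} \sin{\left(x \right)} \cos{\left(t \right)}, …]:  A B C - 6 = 0
  [t^{4} x^{2} \cos{\left(t \right)}, t^{4} x^{3} \cos{\left(t \right)}]:  A^{2} B + 2 = 0
  [t^{4} x^{2} \cos{\left(x \right)}, t^{4} x^{3} \cos{\left(x \right)}, t^{4} x^{4} \sin{\left(x \right)}, …]:  A^{2} C + 3 = 0
Solving: A = 1, B = -2, C = -3.
Check against the point condition:
  u(0, 0) = -5  ⟹  B + C = -5  ✓
Hence u(x, t) = t^{2} x^{2} - 2 \cos{\left(t \right)} - 3 \cos{\left(x \right)}.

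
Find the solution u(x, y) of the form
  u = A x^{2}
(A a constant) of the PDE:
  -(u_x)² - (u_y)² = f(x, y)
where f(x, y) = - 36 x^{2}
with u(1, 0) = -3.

Answer: u(x, y) = - 3 x^{2}

Derivation:
Substitute the ansatz u = A x^{2} into the left-hand side.
Derivatives of the ansatz:
  u_x = 2 A x
  u_y = 0
Term by term:
  -(u_x)² = - 4 A^{2} x^{2}
  -(u_y)² = 0
So the left-hand side equals
  - 4 A^{2} x^{2}
This must equal f(x, y) = - 36 x^{2} identically.
Matching coefficients of the independent functions:
  [x^{2}]:  - 4 A^{2} = -36
These equations allow (A) = (-3) or (3).
Impose the point condition(s):
  u(1, 0) = -3  ⟹  A = -3
Only A = -3 satisfies everything.
Hence u(x, y) = - 3 x^{2}.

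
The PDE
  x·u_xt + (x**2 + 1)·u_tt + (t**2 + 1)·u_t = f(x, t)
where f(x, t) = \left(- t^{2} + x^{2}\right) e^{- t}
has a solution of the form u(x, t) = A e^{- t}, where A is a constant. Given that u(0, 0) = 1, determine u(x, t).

Substitute the ansatz u = A e^{- t} into the left-hand side.
Derivatives of the ansatz:
  u_xt = 0
  u_tt = A e^{- t}
  u_t = - A e^{- t}
Term by term:
  x·u_xt = 0
  (x**2 + 1)·u_tt = A x^{2} e^{- t} + A e^{- t}
  (t**2 + 1)·u_t = - A t^{2} e^{- t} - A e^{- t}
So the left-hand side equals
  - A t^{2} e^{- t} + A x^{2} e^{- t}
This must equal f(x, t) identically; expanded, f = - t^{2} e^{- t} + x^{2} e^{- t}.
Matching coefficients of the independent functions:
  [t^{2} e^{- t}]:  - A = -1
  [x^{2} e^{- t}]:  A = 1
Solving: A = 1.
Check against the point condition:
  u(0, 0) = 1  ⟹  A = 1  ✓
Hence u(x, t) = e^{- t}.

Answer: u(x, t) = e^{- t}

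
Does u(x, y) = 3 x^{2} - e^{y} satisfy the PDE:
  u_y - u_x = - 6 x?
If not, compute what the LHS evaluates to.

Evaluate each term of the left-hand side for u = 3 x^{2} - e^{y}.
Derivatives:
  u_y = - e^{y}
  u_x = 6 x
Terms:
  u_y = - e^{y}
  -u_x = - 6 x
Sum: LHS = - 6 x - e^{y}
Given right-hand side: - 6 x. Difference LHS − RHS = - e^{y} ≠ 0, so u is not a solution.

Answer: No, the LHS evaluates to - 6 x - e^{y}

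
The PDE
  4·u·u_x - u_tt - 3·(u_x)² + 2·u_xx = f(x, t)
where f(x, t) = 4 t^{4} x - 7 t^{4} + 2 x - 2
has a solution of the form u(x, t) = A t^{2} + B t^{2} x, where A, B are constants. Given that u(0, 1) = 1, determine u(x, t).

Answer: u(x, t) = - t^{2} x + t^{2}

Derivation:
Substitute the ansatz u = A t^{2} + B t^{2} x into the left-hand side.
Derivatives of the ansatz:
  u_x = B t^{2}
  u_tt = 2 A + 2 B x
  u_xx = 0
Term by term:
  4·u·u_x = 4 A B t^{4} + 4 B^{2} t^{4} x
  -u_tt = - 2 A - 2 B x
  -3·(u_x)² = - 3 B^{2} t^{4}
  2·u_xx = 0
So the left-hand side equals
  4 A B t^{4} - 2 A + 4 B^{2} t^{4} x - 3 B^{2} t^{4} - 2 B x
This must equal f(x, t) = 4 t^{4} x - 7 t^{4} + 2 x - 2 identically.
Matching coefficients of the independent functions:
  [constant term]:  - 2 A = -2
  [t^{4}]:  4 A B - 3 B^{2} = -7
  [x]:  - 2 B = 2
  [t^{4} x]:  4 B^{2} = 4
Solving: A = 1, B = -1.
Check against the point condition:
  u(0, 1) = 1  ⟹  A = 1  ✓
Hence u(x, t) = - t^{2} x + t^{2}.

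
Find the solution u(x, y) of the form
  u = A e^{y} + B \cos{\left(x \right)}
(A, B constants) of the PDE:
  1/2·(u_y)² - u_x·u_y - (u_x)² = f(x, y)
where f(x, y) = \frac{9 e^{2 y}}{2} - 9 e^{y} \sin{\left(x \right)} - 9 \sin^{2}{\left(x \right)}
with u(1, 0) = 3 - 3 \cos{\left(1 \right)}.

Substitute the ansatz u = A e^{y} + B \cos{\left(x \right)} into the left-hand side.
Derivatives of the ansatz:
  u_y = A e^{y}
  u_x = - B \sin{\left(x \right)}
Term by term:
  1/2·(u_y)² = \frac{A^{2} e^{2 y}}{2}
  -u_x·u_y = A B e^{y} \sin{\left(x \right)}
  -(u_x)² = - B^{2} \sin^{2}{\left(x \right)}
So the left-hand side equals
  \frac{A^{2} e^{2 y}}{2} + A B e^{y} \sin{\left(x \right)} - B^{2} \sin^{2}{\left(x \right)}
This must equal f(x, y) = \frac{9 e^{2 y}}{2} - 9 e^{y} \sin{\left(x \right)} - 9 \sin^{2}{\left(x \right)} identically.
Matching coefficients of the independent functions:
  [e^{y} \sin{\left(x \right)}]:  A B = -9
  [e^{2 y}]:  \frac{A^{2}}{2} = \frac{9}{2}
  [\sin^{2}{\left(x \right)}]:  - B^{2} = -9
These equations allow (A, B) = (-3, 3) or (3, -3).
Impose the point condition(s):
  u(1, 0) = 3 - 3 \cos{\left(1 \right)}  ⟹  A + B \cos{\left(1 \right)} = 3 - 3 \cos{\left(1 \right)}
Only A = 3, B = -3 satisfies everything.
Hence u(x, y) = 3 e^{y} - 3 \cos{\left(x \right)}.

Answer: u(x, y) = 3 e^{y} - 3 \cos{\left(x \right)}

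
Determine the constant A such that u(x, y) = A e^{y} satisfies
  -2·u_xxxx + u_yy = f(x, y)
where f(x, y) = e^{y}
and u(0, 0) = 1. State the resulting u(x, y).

Answer: u(x, y) = e^{y}

Derivation:
Substitute the ansatz u = A e^{y} into the left-hand side.
Derivatives of the ansatz:
  u_xxxx = 0
  u_yy = A e^{y}
Term by term:
  -2·u_xxxx = 0
  u_yy = A e^{y}
So the left-hand side equals
  A e^{y}
This must equal f(x, y) = e^{y} identically.
Matching coefficients of the independent functions:
  [e^{y}]:  A = 1
Solving: A = 1.
Check against the point condition:
  u(0, 0) = 1  ⟹  A = 1  ✓
Hence u(x, y) = e^{y}.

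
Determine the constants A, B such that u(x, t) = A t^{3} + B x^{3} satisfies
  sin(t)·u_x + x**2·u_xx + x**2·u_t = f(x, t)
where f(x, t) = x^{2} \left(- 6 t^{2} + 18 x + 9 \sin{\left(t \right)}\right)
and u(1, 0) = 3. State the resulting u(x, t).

Answer: u(x, t) = - 2 t^{3} + 3 x^{3}

Derivation:
Substitute the ansatz u = A t^{3} + B x^{3} into the left-hand side.
Derivatives of the ansatz:
  u_x = 3 B x^{2}
  u_xx = 6 B x
  u_t = 3 A t^{2}
Term by term:
  sin(t)·u_x = 3 B x^{2} \sin{\left(t \right)}
  x**2·u_xx = 6 B x^{3}
  x**2·u_t = 3 A t^{2} x^{2}
So the left-hand side equals
  3 A t^{2} x^{2} + 6 B x^{3} + 3 B x^{2} \sin{\left(t \right)}
This must equal f(x, t) identically; expanded, f = - 6 t^{2} x^{2} + 18 x^{3} + 9 x^{2} \sin{\left(t \right)}.
Matching coefficients of the independent functions:
  [x^{3}]:  6 B = 18
  [t^{2} x^{2}]:  3 A = -6
  [x^{2} \sin{\left(t \right)}]:  3 B = 9
Solving: A = -2, B = 3.
Check against the point condition:
  u(1, 0) = 3  ⟹  B = 3  ✓
Hence u(x, t) = - 2 t^{3} + 3 x^{3}.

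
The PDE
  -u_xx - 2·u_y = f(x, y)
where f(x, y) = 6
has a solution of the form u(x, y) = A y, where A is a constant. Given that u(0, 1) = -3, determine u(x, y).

Answer: u(x, y) = - 3 y

Derivation:
Substitute the ansatz u = A y into the left-hand side.
Derivatives of the ansatz:
  u_xx = 0
  u_y = A
Term by term:
  -u_xx = 0
  -2·u_y = - 2 A
So the left-hand side equals
  - 2 A
This must equal f(x, y) = 6 identically.
Matching coefficients of the independent functions:
  [constant term]:  - 2 A = 6
Solving: A = -3.
Check against the point condition:
  u(0, 1) = -3  ⟹  A = -3  ✓
Hence u(x, y) = - 3 y.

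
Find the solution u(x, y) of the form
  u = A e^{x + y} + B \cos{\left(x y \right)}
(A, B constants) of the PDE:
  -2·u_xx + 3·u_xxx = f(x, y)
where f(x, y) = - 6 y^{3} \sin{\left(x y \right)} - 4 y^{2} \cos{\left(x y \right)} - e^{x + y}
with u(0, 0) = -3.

Substitute the ansatz u = A e^{x + y} + B \cos{\left(x y \right)} into the left-hand side.
Derivatives of the ansatz:
  u_xx = A e^{x} e^{y} - B y^{2} \cos{\left(x y \right)}
  u_xxx = A e^{x} e^{y} + B y^{3} \sin{\left(x y \right)}
Term by term:
  -2·u_xx = - 2 A e^{x} e^{y} + 2 B y^{2} \cos{\left(x y \right)}
  3·u_xxx = 3 A e^{x} e^{y} + 3 B y^{3} \sin{\left(x y \right)}
So the left-hand side equals
  A e^{x} e^{y} + 3 B y^{3} \sin{\left(x y \right)} + 2 B y^{2} \cos{\left(x y \right)}
This must equal f(x, y) identically; expanded, f = - 6 y^{3} \sin{\left(x y \right)} - 4 y^{2} \cos{\left(x y \right)} - e^{x} e^{y}.
Matching coefficients of the independent functions:
  [y^{2} \cos{\left(x y \right)}]:  2 B = -4
  [y^{3} \sin{\left(x y \right)}]:  3 B = -6
  [e^{x} e^{y}]:  A = -1
Solving: A = -1, B = -2.
Check against the point condition:
  u(0, 0) = -3  ⟹  A + B = -3  ✓
Hence u(x, y) = - e^{x + y} - 2 \cos{\left(x y \right)}.

Answer: u(x, y) = - e^{x + y} - 2 \cos{\left(x y \right)}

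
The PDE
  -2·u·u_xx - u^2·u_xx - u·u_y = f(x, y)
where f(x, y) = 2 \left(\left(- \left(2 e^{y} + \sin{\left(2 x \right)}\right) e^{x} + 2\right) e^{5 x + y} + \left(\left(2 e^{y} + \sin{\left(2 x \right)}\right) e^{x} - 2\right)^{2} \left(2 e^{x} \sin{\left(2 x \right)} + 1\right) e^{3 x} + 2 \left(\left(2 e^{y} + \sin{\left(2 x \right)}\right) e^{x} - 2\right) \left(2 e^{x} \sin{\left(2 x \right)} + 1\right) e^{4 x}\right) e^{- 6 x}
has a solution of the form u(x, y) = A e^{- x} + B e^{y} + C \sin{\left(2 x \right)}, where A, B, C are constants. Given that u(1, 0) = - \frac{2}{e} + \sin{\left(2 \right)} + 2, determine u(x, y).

Answer: u(x, y) = 2 e^{y} + \sin{\left(2 x \right)} - 2 e^{- x}

Derivation:
Substitute the ansatz u = A e^{- x} + B e^{y} + C \sin{\left(2 x \right)} into the left-hand side.
Derivatives of the ansatz:
  u_xx = A e^{- x} - 4 C \sin{\left(2 x \right)}
  u_y = B e^{y}
Term by term:
  -2·u·u_xx = - 2 A^{2} e^{- 2 x} - 2 A B e^{- x} e^{y} + 6 A C e^{- x} \sin{\left(2 x \right)} + 8 B C e^{y} \sin{\left(2 x \right)} + 8 C^{2} \sin^{2}{\left(2 x \right)}
  -u^2·u_xx = - A^{3} e^{- 3 x} - 2 A^{2} B e^{- 2 x} e^{y} + 2 A^{2} C e^{- 2 x} \sin{\left(2 x \right)} - A B^{2} e^{- x} e^{2 y} + 6 A B C e^{- x} e^{y} \sin{\left(2 x \right)} + 7 A C^{2} e^{- x} \sin^{2}{\left(2 x \right)} + 4 B^{2} C e^{2 y} \sin{\left(2 x \right)} + 8 B C^{2} e^{y} \sin^{2}{\left(2 x \right)} + 4 C^{3} \sin^{3}{\left(2 x \right)}
  -u·u_y = - A B e^{- x} e^{y} - B^{2} e^{2 y} - B C e^{y} \sin{\left(2 x \right)}
So the left-hand side equals
  - A^{3} e^{- 3 x} - 2 A^{2} B e^{- 2 x} e^{y} + 2 A^{2} C e^{- 2 x} \sin{\left(2 x \right)} - 2 A^{2} e^{- 2 x} - A B^{2} e^{- x} e^{2 y} + 6 A B C e^{- x} e^{y} \sin{\left(2 x \right)} - 3 A B e^{- x} e^{y} + 7 A C^{2} e^{- x} \sin^{2}{\left(2 x \right)} + 6 A C e^{- x} \sin{\left(2 x \right)} + 4 B^{2} C e^{2 y} \sin{\left(2 x \right)} - B^{2} e^{2 y} + 8 B C^{2} e^{y} \sin^{2}{\left(2 x \right)} + 7 B C e^{y} \sin{\left(2 x \right)} + 4 C^{3} \sin^{3}{\left(2 x \right)} + 8 C^{2} \sin^{2}{\left(2 x \right)}
This must equal f(x, y) identically; expanded, f = 16 e^{2 y} \sin{\left(2 x \right)} - 4 e^{2 y} + 16 e^{y} \sin^{2}{\left(2 x \right)} + 14 e^{y} \sin{\left(2 x \right)} + 4 \sin^{3}{\left(2 x \right)} + 8 \sin^{2}{\left(2 x \right)} + 8 e^{- x} e^{2 y} - 24 e^{- x} e^{y} \sin{\left(2 x \right)} + 12 e^{- x} e^{y} - 14 e^{- x} \sin^{2}{\left(2 x \right)} - 12 e^{- x} \sin{\left(2 x \right)} - 16 e^{- 2 x} e^{y} + 8 e^{- 2 x} \sin{\left(2 x \right)} - 8 e^{- 2 x} + 8 e^{- 3 x}.
Matching coefficients of the independent functions:
(each divided by its leading coefficient; functions giving the same equation are listed together)
  [e^{- 2 x} e^{y}]:  A^{2} B - 8 = 0
  [e^{- 2 x} \sin{\left(2 x \right)}]:  A^{2} C - 4 = 0
  [e^{- x} e^{y}]:  A B + 4 = 0
  [e^{- x} e^{2 y}]:  A B^{2} + 8 = 0
  [e^{- x} \sin{\left(2 x \right)}]:  A C + 2 = 0
  [e^{- x} \sin^{2}{\left(2 x \right)}]:  A C^{2} + 2 = 0
  [e^{y} \sin{\left(2 x \right)}]:  B C - 2 = 0
  [e^{y} \sin^{2}{\left(2 x \right)}]:  B C^{2} - 2 = 0
  [e^{2 y} \sin{\left(2 x \right)}]:  B^{2} C - 4 = 0
  [e^{- x} e^{y} \sin{\left(2 x \right)}]:  A B C + 4 = 0
  [e^{- 3 x}]:  A^{3} + 8 = 0
  [e^{- 2 x}]:  A^{2} - 4 = 0
  [e^{2 y}]:  B^{2} - 4 = 0
  [\sin^{2}{\left(2 x \right)}]:  C^{2} - 1 = 0
  [\sin^{3}{\left(2 x \right)}]:  C^{3} - 1 = 0
Solving: A = -2, B = 2, C = 1.
Check against the point condition:
  u(1, 0) = - \frac{2}{e} + \sin{\left(2 \right)} + 2  ⟹  \frac{A}{e} + B + C \sin{\left(2 \right)} = - \frac{2}{e} + \sin{\left(2 \right)} + 2  ✓
Hence u(x, y) = 2 e^{y} + \sin{\left(2 x \right)} - 2 e^{- x}.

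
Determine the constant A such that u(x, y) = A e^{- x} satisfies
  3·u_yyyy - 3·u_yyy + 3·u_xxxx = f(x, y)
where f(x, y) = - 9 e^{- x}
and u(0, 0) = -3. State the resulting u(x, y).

Substitute the ansatz u = A e^{- x} into the left-hand side.
Derivatives of the ansatz:
  u_yyyy = 0
  u_yyy = 0
  u_xxxx = A e^{- x}
Term by term:
  3·u_yyyy = 0
  -3·u_yyy = 0
  3·u_xxxx = 3 A e^{- x}
So the left-hand side equals
  3 A e^{- x}
This must equal f(x, y) = - 9 e^{- x} identically.
Matching coefficients of the independent functions:
  [e^{- x}]:  3 A = -9
Solving: A = -3.
Check against the point condition:
  u(0, 0) = -3  ⟹  A = -3  ✓
Hence u(x, y) = - 3 e^{- x}.

Answer: u(x, y) = - 3 e^{- x}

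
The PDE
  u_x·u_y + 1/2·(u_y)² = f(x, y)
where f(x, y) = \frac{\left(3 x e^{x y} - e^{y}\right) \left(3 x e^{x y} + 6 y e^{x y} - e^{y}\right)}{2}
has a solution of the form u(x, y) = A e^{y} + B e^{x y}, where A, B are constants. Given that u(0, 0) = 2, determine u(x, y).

Answer: u(x, y) = - e^{y} + 3 e^{x y}

Derivation:
Substitute the ansatz u = A e^{y} + B e^{x y} into the left-hand side.
Derivatives of the ansatz:
  u_x = B y e^{x y}
  u_y = A e^{y} + B x e^{x y}
Term by term:
  u_x·u_y = A B y e^{y} e^{x y} + B^{2} x y e^{2 x y}
  1/2·(u_y)² = \frac{A^{2} e^{2 y}}{2} + A B x e^{y} e^{x y} + \frac{B^{2} x^{2} e^{2 x y}}{2}
So the left-hand side equals
  \frac{A^{2} e^{2 y}}{2} + A B x e^{y} e^{x y} + A B y e^{y} e^{x y} + \frac{B^{2} x^{2} e^{2 x y}}{2} + B^{2} x y e^{2 x y}
This must equal f(x, y) identically; expanded, f = \frac{9 x^{2} e^{2 x y}}{2} + 9 x y e^{2 x y} - 3 x e^{y} e^{x y} - 3 y e^{y} e^{x y} + \frac{e^{2 y}}{2}.
Matching coefficients of the independent functions:
  [x^{2} e^{2 x y}]:  \frac{B^{2}}{2} = \frac{9}{2}
  [x y e^{2 x y}]:  B^{2} = 9
  [x e^{y} e^{x y}, y e^{y} e^{x y}]:  A B = -3
  [e^{2 y}]:  \frac{A^{2}}{2} = \frac{1}{2}
These equations allow (A, B) = (-1, 3) or (1, -3).
Impose the point condition(s):
  u(0, 0) = 2  ⟹  A + B = 2
Only A = -1, B = 3 satisfies everything.
Hence u(x, y) = - e^{y} + 3 e^{x y}.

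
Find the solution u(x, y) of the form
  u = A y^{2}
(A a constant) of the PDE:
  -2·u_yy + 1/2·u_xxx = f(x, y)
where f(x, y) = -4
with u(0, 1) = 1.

Substitute the ansatz u = A y^{2} into the left-hand side.
Derivatives of the ansatz:
  u_yy = 2 A
  u_xxx = 0
Term by term:
  -2·u_yy = - 4 A
  1/2·u_xxx = 0
So the left-hand side equals
  - 4 A
This must equal f(x, y) = -4 identically.
Matching coefficients of the independent functions:
  [constant term]:  - 4 A = -4
Solving: A = 1.
Check against the point condition:
  u(0, 1) = 1  ⟹  A = 1  ✓
Hence u(x, y) = y^{2}.

Answer: u(x, y) = y^{2}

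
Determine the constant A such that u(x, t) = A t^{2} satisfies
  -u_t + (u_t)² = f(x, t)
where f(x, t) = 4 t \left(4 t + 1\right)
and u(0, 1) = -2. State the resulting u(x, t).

Substitute the ansatz u = A t^{2} into the left-hand side.
Derivatives of the ansatz:
  u_t = 2 A t
Term by term:
  -u_t = - 2 A t
  (u_t)² = 4 A^{2} t^{2}
So the left-hand side equals
  4 A^{2} t^{2} - 2 A t
This must equal f(x, t) = 4 t \left(4 t + 1\right) identically.
Matching coefficients of the independent functions:
  [t]:  - 2 A = 4
  [t^{2}]:  4 A^{2} = 16
Solving: A = -2.
Check against the point condition:
  u(0, 1) = -2  ⟹  A = -2  ✓
Hence u(x, t) = - 2 t^{2}.

Answer: u(x, t) = - 2 t^{2}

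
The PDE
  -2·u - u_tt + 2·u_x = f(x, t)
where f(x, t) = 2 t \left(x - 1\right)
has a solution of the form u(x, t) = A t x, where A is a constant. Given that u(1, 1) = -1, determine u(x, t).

Substitute the ansatz u = A t x into the left-hand side.
Derivatives of the ansatz:
  u_tt = 0
  u_x = A t
Term by term:
  -2·u = - 2 A t x
  -u_tt = 0
  2·u_x = 2 A t
So the left-hand side equals
  - 2 A t x + 2 A t
This must equal f(x, t) = 2 t \left(x - 1\right) identically.
Matching coefficients of the independent functions:
  [t]:  2 A = -2
  [t x]:  - 2 A = 2
Solving: A = -1.
Check against the point condition:
  u(1, 1) = -1  ⟹  A = -1  ✓
Hence u(x, t) = - t x.

Answer: u(x, t) = - t x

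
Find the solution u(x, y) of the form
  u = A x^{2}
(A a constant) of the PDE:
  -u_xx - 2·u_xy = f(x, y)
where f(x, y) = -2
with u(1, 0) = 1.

Answer: u(x, y) = x^{2}

Derivation:
Substitute the ansatz u = A x^{2} into the left-hand side.
Derivatives of the ansatz:
  u_xx = 2 A
  u_xy = 0
Term by term:
  -u_xx = - 2 A
  -2·u_xy = 0
So the left-hand side equals
  - 2 A
This must equal f(x, y) = -2 identically.
Matching coefficients of the independent functions:
  [constant term]:  - 2 A = -2
Solving: A = 1.
Check against the point condition:
  u(1, 0) = 1  ⟹  A = 1  ✓
Hence u(x, y) = x^{2}.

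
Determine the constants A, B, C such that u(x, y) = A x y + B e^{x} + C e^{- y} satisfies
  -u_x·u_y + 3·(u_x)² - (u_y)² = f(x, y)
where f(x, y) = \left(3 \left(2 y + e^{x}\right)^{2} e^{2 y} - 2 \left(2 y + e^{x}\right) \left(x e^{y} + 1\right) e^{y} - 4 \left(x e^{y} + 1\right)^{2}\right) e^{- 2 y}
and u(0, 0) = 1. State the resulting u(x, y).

Substitute the ansatz u = A x y + B e^{x} + C e^{- y} into the left-hand side.
Derivatives of the ansatz:
  u_x = A y + B e^{x}
  u_y = A x - C e^{- y}
Term by term:
  -u_x·u_y = - A^{2} x y - A B x e^{x} + A C y e^{- y} + B C e^{x} e^{- y}
  3·(u_x)² = 3 A^{2} y^{2} + 6 A B y e^{x} + 3 B^{2} e^{2 x}
  -(u_y)² = - A^{2} x^{2} + 2 A C x e^{- y} - C^{2} e^{- 2 y}
So the left-hand side equals
  - A^{2} x^{2} - A^{2} x y + 3 A^{2} y^{2} - A B x e^{x} + 6 A B y e^{x} + 2 A C x e^{- y} + A C y e^{- y} + 3 B^{2} e^{2 x} + B C e^{x} e^{- y} - C^{2} e^{- 2 y}
This must equal f(x, y) identically; expanded, f = - 4 x^{2} - 4 x y - 2 x e^{x} - 8 x e^{- y} + 12 y^{2} + 12 y e^{x} - 4 y e^{- y} + 3 e^{2 x} - 2 e^{x} e^{- y} - 4 e^{- 2 y}.
Matching coefficients of the independent functions:
  [x^{2}, x y]:  - A^{2} = -4
  [y^{2}]:  3 A^{2} = 12
  [x e^{x}]:  - A B = -2
  [x e^{- y}]:  2 A C = -8
  [y e^{x}]:  6 A B = 12
  [y e^{- y}]:  A C = -4
  [e^{x} e^{- y}]:  B C = -2
  [e^{2 x}]:  3 B^{2} = 3
  [e^{- 2 y}]:  - C^{2} = -4
These equations allow (A, B, C) = (-2, -1, 2) or (2, 1, -2).
Impose the point condition(s):
  u(0, 0) = 1  ⟹  B + C = 1
Only A = -2, B = -1, C = 2 satisfies everything.
Hence u(x, y) = - 2 x y - e^{x} + 2 e^{- y}.

Answer: u(x, y) = - 2 x y - e^{x} + 2 e^{- y}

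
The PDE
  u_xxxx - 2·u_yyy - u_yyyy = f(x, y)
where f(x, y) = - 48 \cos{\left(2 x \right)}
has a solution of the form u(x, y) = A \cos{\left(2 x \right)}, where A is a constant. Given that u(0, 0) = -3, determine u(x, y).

Substitute the ansatz u = A \cos{\left(2 x \right)} into the left-hand side.
Derivatives of the ansatz:
  u_xxxx = 16 A \cos{\left(2 x \right)}
  u_yyy = 0
  u_yyyy = 0
Term by term:
  u_xxxx = 16 A \cos{\left(2 x \right)}
  -2·u_yyy = 0
  -u_yyyy = 0
So the left-hand side equals
  16 A \cos{\left(2 x \right)}
This must equal f(x, y) = - 48 \cos{\left(2 x \right)} identically.
Matching coefficients of the independent functions:
  [\cos{\left(2 x \right)}]:  16 A = -48
Solving: A = -3.
Check against the point condition:
  u(0, 0) = -3  ⟹  A = -3  ✓
Hence u(x, y) = - 3 \cos{\left(2 x \right)}.

Answer: u(x, y) = - 3 \cos{\left(2 x \right)}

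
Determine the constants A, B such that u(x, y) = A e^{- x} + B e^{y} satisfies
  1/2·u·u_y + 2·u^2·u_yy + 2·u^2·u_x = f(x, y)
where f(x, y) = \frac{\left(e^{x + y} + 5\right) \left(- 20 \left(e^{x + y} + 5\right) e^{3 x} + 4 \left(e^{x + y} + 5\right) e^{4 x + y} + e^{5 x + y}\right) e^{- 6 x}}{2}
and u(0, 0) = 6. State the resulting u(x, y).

Answer: u(x, y) = e^{y} + 5 e^{- x}

Derivation:
Substitute the ansatz u = A e^{- x} + B e^{y} into the left-hand side.
Derivatives of the ansatz:
  u_y = B e^{y}
  u_yy = B e^{y}
  u_x = - A e^{- x}
Term by term:
  1/2·u·u_y = \frac{A B e^{- x} e^{y}}{2} + \frac{B^{2} e^{2 y}}{2}
  2·u^2·u_yy = 2 A^{2} B e^{- 2 x} e^{y} + 4 A B^{2} e^{- x} e^{2 y} + 2 B^{3} e^{3 y}
  2·u^2·u_x = - 2 A^{3} e^{- 3 x} - 4 A^{2} B e^{- 2 x} e^{y} - 2 A B^{2} e^{- x} e^{2 y}
So the left-hand side equals
  - 2 A^{3} e^{- 3 x} - 2 A^{2} B e^{- 2 x} e^{y} + 2 A B^{2} e^{- x} e^{2 y} + \frac{A B e^{- x} e^{y}}{2} + 2 B^{3} e^{3 y} + \frac{B^{2} e^{2 y}}{2}
This must equal f(x, y) identically; expanded, f = 2 e^{3 y} + \frac{e^{2 y}}{2} + 10 e^{- x} e^{2 y} + \frac{5 e^{- x} e^{y}}{2} - 50 e^{- 2 x} e^{y} - 250 e^{- 3 x}.
Matching coefficients of the independent functions:
  [e^{- 2 x} e^{y}]:  - 2 A^{2} B = -50
  [e^{- x} e^{y}]:  \frac{A B}{2} = \frac{5}{2}
  [e^{- x} e^{2 y}]:  2 A B^{2} = 10
  [e^{- 3 x}]:  - 2 A^{3} = -250
  [e^{2 y}]:  \frac{B^{2}}{2} = \frac{1}{2}
  [e^{3 y}]:  2 B^{3} = 2
Solving: A = 5, B = 1.
Check against the point condition:
  u(0, 0) = 6  ⟹  A + B = 6  ✓
Hence u(x, y) = e^{y} + 5 e^{- x}.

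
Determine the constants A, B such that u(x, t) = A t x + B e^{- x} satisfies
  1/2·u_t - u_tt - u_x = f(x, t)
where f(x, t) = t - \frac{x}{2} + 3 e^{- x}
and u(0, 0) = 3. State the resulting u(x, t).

Substitute the ansatz u = A t x + B e^{- x} into the left-hand side.
Derivatives of the ansatz:
  u_t = A x
  u_tt = 0
  u_x = A t - B e^{- x}
Term by term:
  1/2·u_t = \frac{A x}{2}
  -u_tt = 0
  -u_x = - A t + B e^{- x}
So the left-hand side equals
  - A t + \frac{A x}{2} + B e^{- x}
This must equal f(x, t) = t - \frac{x}{2} + 3 e^{- x} identically.
Matching coefficients of the independent functions:
  [t]:  - A = 1
  [x]:  \frac{A}{2} = - \frac{1}{2}
  [e^{- x}]:  B = 3
Solving: A = -1, B = 3.
Check against the point condition:
  u(0, 0) = 3  ⟹  B = 3  ✓
Hence u(x, t) = - t x + 3 e^{- x}.

Answer: u(x, t) = - t x + 3 e^{- x}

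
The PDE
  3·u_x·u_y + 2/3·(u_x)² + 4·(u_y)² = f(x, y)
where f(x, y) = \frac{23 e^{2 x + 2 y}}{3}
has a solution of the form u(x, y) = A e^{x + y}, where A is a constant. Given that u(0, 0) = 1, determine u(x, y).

Substitute the ansatz u = A e^{x + y} into the left-hand side.
Derivatives of the ansatz:
  u_x = A e^{x} e^{y}
  u_y = A e^{x} e^{y}
Term by term:
  3·u_x·u_y = 3 A^{2} e^{2 x} e^{2 y}
  2/3·(u_x)² = \frac{2 A^{2} e^{2 x} e^{2 y}}{3}
  4·(u_y)² = 4 A^{2} e^{2 x} e^{2 y}
So the left-hand side equals
  \frac{23 A^{2} e^{2 x} e^{2 y}}{3}
This must equal f(x, y) identically; expanded, f = \frac{23 e^{2 x} e^{2 y}}{3}.
Matching coefficients of the independent functions:
  [e^{2 x} e^{2 y}]:  \frac{23 A^{2}}{3} = \frac{23}{3}
These equations allow (A) = (-1) or (1).
Impose the point condition(s):
  u(0, 0) = 1  ⟹  A = 1
Only A = 1 satisfies everything.
Hence u(x, y) = e^{x + y}.

Answer: u(x, y) = e^{x + y}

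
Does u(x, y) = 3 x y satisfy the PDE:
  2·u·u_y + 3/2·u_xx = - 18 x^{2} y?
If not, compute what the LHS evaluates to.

Evaluate each term of the left-hand side for u = 3 x y.
Derivatives:
  u_y = 3 x
  u_xx = 0
Terms:
  2·u·u_y = 18 x^{2} y
  3/2·u_xx = 0
Sum: LHS = 18 x^{2} y
Given right-hand side: - 18 x^{2} y. Difference LHS − RHS = 36 x^{2} y ≠ 0, so u is not a solution.

Answer: No, the LHS evaluates to 18 x^{2} y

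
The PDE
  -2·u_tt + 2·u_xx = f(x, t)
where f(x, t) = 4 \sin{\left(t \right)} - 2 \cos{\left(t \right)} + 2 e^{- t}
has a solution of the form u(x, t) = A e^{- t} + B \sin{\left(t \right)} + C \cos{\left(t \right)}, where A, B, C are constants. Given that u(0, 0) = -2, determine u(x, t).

Substitute the ansatz u = A e^{- t} + B \sin{\left(t \right)} + C \cos{\left(t \right)} into the left-hand side.
Derivatives of the ansatz:
  u_tt = A e^{- t} - B \sin{\left(t \right)} - C \cos{\left(t \right)}
  u_xx = 0
Term by term:
  -2·u_tt = - 2 A e^{- t} + 2 B \sin{\left(t \right)} + 2 C \cos{\left(t \right)}
  2·u_xx = 0
So the left-hand side equals
  - 2 A e^{- t} + 2 B \sin{\left(t \right)} + 2 C \cos{\left(t \right)}
This must equal f(x, t) = 4 \sin{\left(t \right)} - 2 \cos{\left(t \right)} + 2 e^{- t} identically.
Matching coefficients of the independent functions:
  [e^{- t}]:  - 2 A = 2
  [\sin{\left(t \right)}]:  2 B = 4
  [\cos{\left(t \right)}]:  2 C = -2
Solving: A = -1, B = 2, C = -1.
Check against the point condition:
  u(0, 0) = -2  ⟹  A + C = -2  ✓
Hence u(x, t) = 2 \sin{\left(t \right)} - \cos{\left(t \right)} - e^{- t}.

Answer: u(x, t) = 2 \sin{\left(t \right)} - \cos{\left(t \right)} - e^{- t}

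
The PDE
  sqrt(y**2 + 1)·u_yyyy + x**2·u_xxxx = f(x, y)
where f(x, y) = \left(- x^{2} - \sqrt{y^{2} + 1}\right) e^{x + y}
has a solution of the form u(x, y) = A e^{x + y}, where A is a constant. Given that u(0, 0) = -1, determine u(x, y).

Answer: u(x, y) = - e^{x + y}

Derivation:
Substitute the ansatz u = A e^{x + y} into the left-hand side.
Derivatives of the ansatz:
  u_yyyy = A e^{x} e^{y}
  u_xxxx = A e^{x} e^{y}
Term by term:
  sqrt(y**2 + 1)·u_yyyy = A \sqrt{y^{2} + 1} e^{x} e^{y}
  x**2·u_xxxx = A x^{2} e^{x} e^{y}
So the left-hand side equals
  A x^{2} e^{x} e^{y} + A \sqrt{y^{2} + 1} e^{x} e^{y}
This must equal f(x, y) identically; expanded, f = - x^{2} e^{x} e^{y} - \sqrt{y^{2} + 1} e^{x} e^{y}.
Matching coefficients of the independent functions:
  [x^{2} e^{x} e^{y}, \sqrt{y^{2} + 1} e^{x} e^{y}]:  A = -1
Solving: A = -1.
Check against the point condition:
  u(0, 0) = -1  ⟹  A = -1  ✓
Hence u(x, y) = - e^{x + y}.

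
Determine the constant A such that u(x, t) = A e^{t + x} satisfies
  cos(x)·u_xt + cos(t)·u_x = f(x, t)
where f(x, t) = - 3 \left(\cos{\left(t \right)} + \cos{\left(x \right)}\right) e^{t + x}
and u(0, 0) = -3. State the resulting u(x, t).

Substitute the ansatz u = A e^{t + x} into the left-hand side.
Derivatives of the ansatz:
  u_xt = A e^{t} e^{x}
  u_x = A e^{t} e^{x}
Term by term:
  cos(x)·u_xt = A e^{t} e^{x} \cos{\left(x \right)}
  cos(t)·u_x = A e^{t} e^{x} \cos{\left(t \right)}
So the left-hand side equals
  A e^{t} e^{x} \cos{\left(t \right)} + A e^{t} e^{x} \cos{\left(x \right)}
This must equal f(x, t) identically; expanded, f = - 3 e^{t} e^{x} \cos{\left(t \right)} - 3 e^{t} e^{x} \cos{\left(x \right)}.
Matching coefficients of the independent functions:
  [e^{t} e^{x} \cos{\left(t \right)}, e^{t} e^{x} \cos{\left(x \right)}]:  A = -3
Solving: A = -3.
Check against the point condition:
  u(0, 0) = -3  ⟹  A = -3  ✓
Hence u(x, t) = - 3 e^{t + x}.

Answer: u(x, t) = - 3 e^{t + x}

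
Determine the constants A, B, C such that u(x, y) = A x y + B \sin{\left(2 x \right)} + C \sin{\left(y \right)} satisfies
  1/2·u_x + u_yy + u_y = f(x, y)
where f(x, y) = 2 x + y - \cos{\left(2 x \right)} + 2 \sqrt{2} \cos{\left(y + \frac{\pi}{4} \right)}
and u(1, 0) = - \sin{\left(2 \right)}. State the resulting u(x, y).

Answer: u(x, y) = 2 x y - \sin{\left(2 x \right)} + 2 \sin{\left(y \right)}

Derivation:
Substitute the ansatz u = A x y + B \sin{\left(2 x \right)} + C \sin{\left(y \right)} into the left-hand side.
Derivatives of the ansatz:
  u_x = A y + 2 B \cos{\left(2 x \right)}
  u_yy = - C \sin{\left(y \right)}
  u_y = A x + C \cos{\left(y \right)}
Term by term:
  1/2·u_x = \frac{A y}{2} + B \cos{\left(2 x \right)}
  u_yy = - C \sin{\left(y \right)}
  u_y = A x + C \cos{\left(y \right)}
So the left-hand side equals
  A x + \frac{A y}{2} + B \cos{\left(2 x \right)} - C \sin{\left(y \right)} + C \cos{\left(y \right)}
This must equal f(x, y) identically; expanded, f = 2 x + y - 2 \sin{\left(y \right)} - \cos{\left(2 x \right)} + 2 \cos{\left(y \right)}.
Matching coefficients of the independent functions:
  [x]:  A = 2
  [y]:  \frac{A}{2} = 1
  [\sin{\left(y \right)}]:  - C = -2
  [\cos{\left(2 x \right)}]:  B = -1
  [\cos{\left(y \right)}]:  C = 2
Solving: A = 2, B = -1, C = 2.
Check against the point condition:
  u(1, 0) = - \sin{\left(2 \right)}  ⟹  B \sin{\left(2 \right)} = - \sin{\left(2 \right)}  ✓
Hence u(x, y) = 2 x y - \sin{\left(2 x \right)} + 2 \sin{\left(y \right)}.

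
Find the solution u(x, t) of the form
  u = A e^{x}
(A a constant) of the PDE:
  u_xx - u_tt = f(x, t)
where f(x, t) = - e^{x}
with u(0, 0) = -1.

Answer: u(x, t) = - e^{x}

Derivation:
Substitute the ansatz u = A e^{x} into the left-hand side.
Derivatives of the ansatz:
  u_xx = A e^{x}
  u_tt = 0
Term by term:
  u_xx = A e^{x}
  -u_tt = 0
So the left-hand side equals
  A e^{x}
This must equal f(x, t) = - e^{x} identically.
Matching coefficients of the independent functions:
  [e^{x}]:  A = -1
Solving: A = -1.
Check against the point condition:
  u(0, 0) = -1  ⟹  A = -1  ✓
Hence u(x, t) = - e^{x}.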